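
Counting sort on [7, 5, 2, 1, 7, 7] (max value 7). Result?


Count array: [0, 1, 1, 0, 0, 1, 0, 3]
Reconstruct: [1, 2, 5, 7, 7, 7]


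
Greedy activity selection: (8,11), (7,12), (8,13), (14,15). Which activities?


Greedy: pick earliest-ending, then skip overlaps.
Selected (2 activities): [(8, 11), (14, 15)]


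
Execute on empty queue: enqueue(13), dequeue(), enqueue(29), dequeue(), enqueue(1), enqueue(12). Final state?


enqueue(13) -> [13]
dequeue() returns 13 -> []
enqueue(29) -> [29]
dequeue() returns 29 -> []
enqueue(1) -> [1]
enqueue(12) -> [1, 12]
Final queue (front to back): [1, 12]


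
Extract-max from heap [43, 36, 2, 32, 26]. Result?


Max = 43
Replace root with last, heapify down
Resulting heap: [36, 32, 2, 26]


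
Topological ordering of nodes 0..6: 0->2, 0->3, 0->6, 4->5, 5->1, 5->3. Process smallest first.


Kahn's algorithm, process smallest node first
Order: [0, 2, 4, 5, 1, 3, 6]


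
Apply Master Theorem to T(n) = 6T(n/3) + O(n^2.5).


a=6, b=3, c=2.5. log_3(6)=1.631 < c=2.5. Case 3: O(n^c) = O(n^2.500)
Complexity: O(n^2.500)


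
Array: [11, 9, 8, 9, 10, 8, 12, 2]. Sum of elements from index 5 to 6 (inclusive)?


Prefix sums: [0, 11, 20, 28, 37, 47, 55, 67, 69]
Sum[5..6] = prefix[7] - prefix[5] = 67 - 47 = 20


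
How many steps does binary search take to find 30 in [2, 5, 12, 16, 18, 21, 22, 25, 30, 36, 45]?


Search for 30:
[0,10] mid=5 arr[5]=21
[6,10] mid=8 arr[8]=30
Total: 2 comparisons


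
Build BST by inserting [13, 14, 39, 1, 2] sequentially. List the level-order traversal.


Root = 13; build tree by BST insertion.
Level-Order traversal: [13, 1, 14, 2, 39]


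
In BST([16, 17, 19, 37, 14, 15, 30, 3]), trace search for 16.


BST root = 16
Search for 16: compare at each node
Path: [16]


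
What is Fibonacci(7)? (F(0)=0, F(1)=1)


F(n)=F(n-1)+F(n-2)
...F(5)=5, F(6)=8, F(7)=13


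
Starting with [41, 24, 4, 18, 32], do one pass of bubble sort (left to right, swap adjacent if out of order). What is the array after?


After one pass: [24, 4, 18, 32, 41]


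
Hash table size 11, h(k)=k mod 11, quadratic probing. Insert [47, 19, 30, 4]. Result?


Insertions: 47->slot 3; 19->slot 8; 30->slot 9; 4->slot 4
Table: [None, None, None, 47, 4, None, None, None, 19, 30, None]


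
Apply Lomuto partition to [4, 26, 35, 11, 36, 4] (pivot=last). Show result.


Elements <= 4 go left of pivot.
Result: [4, 4, 35, 11, 36, 26], pivot at index 1


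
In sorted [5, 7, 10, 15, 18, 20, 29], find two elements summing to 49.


Two pointers: lo=0, hi=6
Found pair: (20, 29) summing to 49


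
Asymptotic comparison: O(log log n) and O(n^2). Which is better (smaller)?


double-logarithmic grows slower than quadratic
O(log log n) is asymptotically smaller; O(n^2) grows faster


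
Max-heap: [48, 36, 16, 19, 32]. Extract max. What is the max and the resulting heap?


Max = 48
Replace root with last, heapify down
Resulting heap: [36, 32, 16, 19]


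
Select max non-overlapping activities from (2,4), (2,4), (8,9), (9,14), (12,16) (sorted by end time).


Greedy: pick earliest-ending, then skip overlaps.
Selected (3 activities): [(2, 4), (8, 9), (9, 14)]


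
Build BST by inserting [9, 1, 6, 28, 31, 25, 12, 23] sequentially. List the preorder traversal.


Root = 9; build tree by BST insertion.
Preorder traversal: [9, 1, 6, 28, 25, 12, 23, 31]


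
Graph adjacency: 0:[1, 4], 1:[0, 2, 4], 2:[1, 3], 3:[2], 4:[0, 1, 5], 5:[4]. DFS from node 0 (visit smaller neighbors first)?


DFS stack-based: start with [0]
Visit order: [0, 1, 2, 3, 4, 5]


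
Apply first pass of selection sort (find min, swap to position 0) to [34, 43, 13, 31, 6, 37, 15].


After one pass: [6, 43, 13, 31, 34, 37, 15]


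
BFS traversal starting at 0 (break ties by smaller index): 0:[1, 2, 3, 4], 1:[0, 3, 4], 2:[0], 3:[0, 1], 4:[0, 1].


BFS queue: start with [0]
Visit order: [0, 1, 2, 3, 4]


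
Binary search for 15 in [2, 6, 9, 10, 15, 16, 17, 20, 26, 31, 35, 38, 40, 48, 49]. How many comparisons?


Search for 15:
[0,14] mid=7 arr[7]=20
[0,6] mid=3 arr[3]=10
[4,6] mid=5 arr[5]=16
[4,4] mid=4 arr[4]=15
Total: 4 comparisons


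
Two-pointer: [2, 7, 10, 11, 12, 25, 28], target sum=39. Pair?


Two pointers: lo=0, hi=6
Found pair: (11, 28) summing to 39


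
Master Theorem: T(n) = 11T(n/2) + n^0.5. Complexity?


a=11, b=2, c=0.5. log_2(11)=3.459 > c=0.5. Case 1: O(n^log_b(a)) = O(n^3.459)
Complexity: O(n^3.459)


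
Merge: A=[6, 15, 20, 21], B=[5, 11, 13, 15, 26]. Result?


Compare heads, take smaller each step.
Merged: [5, 6, 11, 13, 15, 15, 20, 21, 26]


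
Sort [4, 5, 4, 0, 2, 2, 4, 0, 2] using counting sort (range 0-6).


Count array: [2, 0, 3, 0, 3, 1, 0]
Reconstruct: [0, 0, 2, 2, 2, 4, 4, 4, 5]


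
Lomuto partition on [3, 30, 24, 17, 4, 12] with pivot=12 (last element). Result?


Elements <= 12 go left of pivot.
Result: [3, 4, 12, 17, 30, 24], pivot at index 2


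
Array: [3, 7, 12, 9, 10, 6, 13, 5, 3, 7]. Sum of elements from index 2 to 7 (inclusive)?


Prefix sums: [0, 3, 10, 22, 31, 41, 47, 60, 65, 68, 75]
Sum[2..7] = prefix[8] - prefix[2] = 65 - 10 = 55


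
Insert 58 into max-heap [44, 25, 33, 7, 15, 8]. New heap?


Append 58: [44, 25, 33, 7, 15, 8, 58]
Bubble up: swap idx 6(58) with idx 2(33); swap idx 2(58) with idx 0(44)
Result: [58, 25, 44, 7, 15, 8, 33]


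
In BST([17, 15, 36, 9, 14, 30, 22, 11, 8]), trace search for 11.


BST root = 17
Search for 11: compare at each node
Path: [17, 15, 9, 14, 11]


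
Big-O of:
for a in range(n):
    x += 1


Per nesting level: O(n) = O(n)
Complexity: O(n)


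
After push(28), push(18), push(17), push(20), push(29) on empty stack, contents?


push(28) -> [28]
push(18) -> [28, 18]
push(17) -> [28, 18, 17]
push(20) -> [28, 18, 17, 20]
push(29) -> [28, 18, 17, 20, 29]
Final stack (bottom to top): [28, 18, 17, 20, 29]


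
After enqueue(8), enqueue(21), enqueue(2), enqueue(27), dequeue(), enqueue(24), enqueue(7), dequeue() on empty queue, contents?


enqueue(8) -> [8]
enqueue(21) -> [8, 21]
enqueue(2) -> [8, 21, 2]
enqueue(27) -> [8, 21, 2, 27]
dequeue() returns 8 -> [21, 2, 27]
enqueue(24) -> [21, 2, 27, 24]
enqueue(7) -> [21, 2, 27, 24, 7]
dequeue() returns 21 -> [2, 27, 24, 7]
Final queue (front to back): [2, 27, 24, 7]


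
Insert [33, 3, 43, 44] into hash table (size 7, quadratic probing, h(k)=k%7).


Insertions: 33->slot 5; 3->slot 3; 43->slot 1; 44->slot 2
Table: [None, 43, 44, 3, None, 33, None]


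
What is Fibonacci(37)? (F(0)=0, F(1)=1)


F(n)=F(n-1)+F(n-2)
...F(35)=9227465, F(36)=14930352, F(37)=24157817


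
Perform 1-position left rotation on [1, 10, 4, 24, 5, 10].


Left rotate by 1: [10, 4, 24, 5, 10, 1]


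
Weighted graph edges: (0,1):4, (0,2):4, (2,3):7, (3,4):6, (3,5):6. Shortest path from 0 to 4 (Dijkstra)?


Dijkstra from 0:
Distances: {0: 0, 1: 4, 2: 4, 3: 11, 4: 17, 5: 17}
Shortest distance to 4 = 17, path = [0, 2, 3, 4]


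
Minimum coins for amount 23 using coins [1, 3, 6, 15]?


dp[0]=0; dp[i]=1+min(dp[i-c] for c in coins)
...dp[18]=2, dp[19]=3, dp[20]=4, dp[21]=2, dp[22]=3, dp[23]=4
Minimum coins for 23 = 4


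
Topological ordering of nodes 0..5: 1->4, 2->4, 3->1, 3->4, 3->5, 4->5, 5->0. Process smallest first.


Kahn's algorithm, process smallest node first
Order: [2, 3, 1, 4, 5, 0]


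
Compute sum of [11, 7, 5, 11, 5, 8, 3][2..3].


Prefix sums: [0, 11, 18, 23, 34, 39, 47, 50]
Sum[2..3] = prefix[4] - prefix[2] = 34 - 18 = 16


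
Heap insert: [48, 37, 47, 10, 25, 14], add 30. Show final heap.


Append 30: [48, 37, 47, 10, 25, 14, 30]
Bubble up: no swaps needed
Result: [48, 37, 47, 10, 25, 14, 30]


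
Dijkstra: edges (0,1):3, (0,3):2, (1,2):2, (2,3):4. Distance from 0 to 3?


Dijkstra from 0:
Distances: {0: 0, 1: 3, 2: 5, 3: 2}
Shortest distance to 3 = 2, path = [0, 3]


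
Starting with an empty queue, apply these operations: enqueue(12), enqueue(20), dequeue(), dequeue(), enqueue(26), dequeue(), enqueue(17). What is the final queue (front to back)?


enqueue(12) -> [12]
enqueue(20) -> [12, 20]
dequeue() returns 12 -> [20]
dequeue() returns 20 -> []
enqueue(26) -> [26]
dequeue() returns 26 -> []
enqueue(17) -> [17]
Final queue (front to back): [17]


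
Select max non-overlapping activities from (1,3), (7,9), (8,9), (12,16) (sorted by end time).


Greedy: pick earliest-ending, then skip overlaps.
Selected (3 activities): [(1, 3), (7, 9), (12, 16)]


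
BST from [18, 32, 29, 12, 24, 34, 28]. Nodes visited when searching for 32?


BST root = 18
Search for 32: compare at each node
Path: [18, 32]


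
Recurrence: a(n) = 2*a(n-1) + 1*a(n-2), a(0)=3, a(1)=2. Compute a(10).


Build bottom-up:
...a(8)=1323, a(9)=3194, a(10)=2*3194+1*1323=7711


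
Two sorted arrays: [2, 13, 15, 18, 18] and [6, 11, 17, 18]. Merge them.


Compare heads, take smaller each step.
Merged: [2, 6, 11, 13, 15, 17, 18, 18, 18]


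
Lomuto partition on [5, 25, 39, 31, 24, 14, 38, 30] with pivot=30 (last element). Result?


Elements <= 30 go left of pivot.
Result: [5, 25, 24, 14, 30, 31, 38, 39], pivot at index 4


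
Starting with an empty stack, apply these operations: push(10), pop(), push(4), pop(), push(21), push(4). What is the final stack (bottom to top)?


push(10) -> [10]
pop() returns 10 -> []
push(4) -> [4]
pop() returns 4 -> []
push(21) -> [21]
push(4) -> [21, 4]
Final stack (bottom to top): [21, 4]


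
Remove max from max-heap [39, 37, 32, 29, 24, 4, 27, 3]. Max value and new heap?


Max = 39
Replace root with last, heapify down
Resulting heap: [37, 29, 32, 3, 24, 4, 27]


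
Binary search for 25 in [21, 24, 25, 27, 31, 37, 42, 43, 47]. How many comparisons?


Search for 25:
[0,8] mid=4 arr[4]=31
[0,3] mid=1 arr[1]=24
[2,3] mid=2 arr[2]=25
Total: 3 comparisons


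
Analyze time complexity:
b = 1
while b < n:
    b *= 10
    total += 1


Per nesting level: O(log n) = O(log n)
Complexity: O(log n)


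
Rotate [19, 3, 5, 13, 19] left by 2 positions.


Left rotate by 2: [5, 13, 19, 19, 3]


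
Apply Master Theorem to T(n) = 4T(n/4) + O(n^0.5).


a=4, b=4, c=0.5. log_4(4)=1 > c=0.5. Case 1: O(n^log_b(a)) = O(n)
Complexity: O(n)


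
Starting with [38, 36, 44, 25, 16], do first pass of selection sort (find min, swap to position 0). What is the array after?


After one pass: [16, 36, 44, 25, 38]


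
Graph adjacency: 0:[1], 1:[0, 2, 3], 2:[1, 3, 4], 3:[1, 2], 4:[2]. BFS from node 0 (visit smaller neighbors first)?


BFS queue: start with [0]
Visit order: [0, 1, 2, 3, 4]


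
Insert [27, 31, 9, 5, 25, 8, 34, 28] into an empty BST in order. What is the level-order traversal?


Root = 27; build tree by BST insertion.
Level-Order traversal: [27, 9, 31, 5, 25, 28, 34, 8]


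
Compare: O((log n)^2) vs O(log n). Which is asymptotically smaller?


logarithmic grows slower than polylogarithmic
O(log n) is asymptotically smaller; O((log n)^2) grows faster


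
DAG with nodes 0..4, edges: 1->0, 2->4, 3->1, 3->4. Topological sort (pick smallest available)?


Kahn's algorithm, process smallest node first
Order: [2, 3, 1, 0, 4]


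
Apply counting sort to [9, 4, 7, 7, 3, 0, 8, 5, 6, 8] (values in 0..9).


Count array: [1, 0, 0, 1, 1, 1, 1, 2, 2, 1]
Reconstruct: [0, 3, 4, 5, 6, 7, 7, 8, 8, 9]


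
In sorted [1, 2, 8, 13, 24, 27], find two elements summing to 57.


Two pointers: lo=0, hi=5
No pair sums to 57


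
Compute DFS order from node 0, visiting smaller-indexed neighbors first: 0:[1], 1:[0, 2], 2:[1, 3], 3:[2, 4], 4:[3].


DFS stack-based: start with [0]
Visit order: [0, 1, 2, 3, 4]


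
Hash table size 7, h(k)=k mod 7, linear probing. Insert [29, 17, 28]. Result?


Insertions: 29->slot 1; 17->slot 3; 28->slot 0
Table: [28, 29, None, 17, None, None, None]


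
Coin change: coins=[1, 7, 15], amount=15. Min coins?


dp[0]=0; dp[i]=1+min(dp[i-c] for c in coins)
...dp[10]=4, dp[11]=5, dp[12]=6, dp[13]=7, dp[14]=2, dp[15]=1
Minimum coins for 15 = 1


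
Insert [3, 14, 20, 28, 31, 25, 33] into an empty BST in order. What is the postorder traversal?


Root = 3; build tree by BST insertion.
Postorder traversal: [25, 33, 31, 28, 20, 14, 3]


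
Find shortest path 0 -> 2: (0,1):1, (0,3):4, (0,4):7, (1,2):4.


Dijkstra from 0:
Distances: {0: 0, 1: 1, 2: 5, 3: 4, 4: 7}
Shortest distance to 2 = 5, path = [0, 1, 2]


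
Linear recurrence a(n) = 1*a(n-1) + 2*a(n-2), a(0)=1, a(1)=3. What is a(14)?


Build bottom-up:
...a(12)=5461, a(13)=10923, a(14)=1*10923+2*5461=21845


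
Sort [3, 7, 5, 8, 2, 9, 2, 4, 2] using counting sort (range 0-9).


Count array: [0, 0, 3, 1, 1, 1, 0, 1, 1, 1]
Reconstruct: [2, 2, 2, 3, 4, 5, 7, 8, 9]


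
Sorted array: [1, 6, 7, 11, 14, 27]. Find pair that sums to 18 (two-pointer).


Two pointers: lo=0, hi=5
Found pair: (7, 11) summing to 18


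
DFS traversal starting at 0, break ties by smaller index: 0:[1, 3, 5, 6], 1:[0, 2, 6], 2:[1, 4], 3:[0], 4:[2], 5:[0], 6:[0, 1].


DFS stack-based: start with [0]
Visit order: [0, 1, 2, 4, 6, 3, 5]


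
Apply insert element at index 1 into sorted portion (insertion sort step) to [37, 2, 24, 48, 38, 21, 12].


After one pass: [2, 37, 24, 48, 38, 21, 12]


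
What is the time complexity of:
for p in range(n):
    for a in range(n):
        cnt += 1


Per nesting level: O(n) * O(n) = O(n^2)
Complexity: O(n^2)


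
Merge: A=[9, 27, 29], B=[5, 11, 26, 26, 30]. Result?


Compare heads, take smaller each step.
Merged: [5, 9, 11, 26, 26, 27, 29, 30]


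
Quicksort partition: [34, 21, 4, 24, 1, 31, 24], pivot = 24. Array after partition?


Elements <= 24 go left of pivot.
Result: [21, 4, 24, 1, 24, 31, 34], pivot at index 4


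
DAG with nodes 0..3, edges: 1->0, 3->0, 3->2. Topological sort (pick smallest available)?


Kahn's algorithm, process smallest node first
Order: [1, 3, 0, 2]


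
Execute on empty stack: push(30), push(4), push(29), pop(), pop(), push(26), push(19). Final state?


push(30) -> [30]
push(4) -> [30, 4]
push(29) -> [30, 4, 29]
pop() returns 29 -> [30, 4]
pop() returns 4 -> [30]
push(26) -> [30, 26]
push(19) -> [30, 26, 19]
Final stack (bottom to top): [30, 26, 19]


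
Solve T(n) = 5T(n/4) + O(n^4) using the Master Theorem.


a=5, b=4, c=4. log_4(5)=1.161 < c=4. Case 3: O(n^c) = O(n^4)
Complexity: O(n^4)


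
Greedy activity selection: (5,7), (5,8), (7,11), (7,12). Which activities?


Greedy: pick earliest-ending, then skip overlaps.
Selected (2 activities): [(5, 7), (7, 11)]


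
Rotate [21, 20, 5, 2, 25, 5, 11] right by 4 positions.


Right rotate by 4: [2, 25, 5, 11, 21, 20, 5]


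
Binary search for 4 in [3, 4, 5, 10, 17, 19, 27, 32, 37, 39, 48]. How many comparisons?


Search for 4:
[0,10] mid=5 arr[5]=19
[0,4] mid=2 arr[2]=5
[0,1] mid=0 arr[0]=3
[1,1] mid=1 arr[1]=4
Total: 4 comparisons


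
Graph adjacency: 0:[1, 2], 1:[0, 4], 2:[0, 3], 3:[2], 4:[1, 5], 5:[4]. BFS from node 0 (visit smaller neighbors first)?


BFS queue: start with [0]
Visit order: [0, 1, 2, 4, 3, 5]


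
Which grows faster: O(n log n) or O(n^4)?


linearithmic grows slower than quartic
O(n log n) is asymptotically smaller; O(n^4) grows faster


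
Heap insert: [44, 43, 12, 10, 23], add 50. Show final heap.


Append 50: [44, 43, 12, 10, 23, 50]
Bubble up: swap idx 5(50) with idx 2(12); swap idx 2(50) with idx 0(44)
Result: [50, 43, 44, 10, 23, 12]


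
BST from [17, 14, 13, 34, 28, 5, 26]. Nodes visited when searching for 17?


BST root = 17
Search for 17: compare at each node
Path: [17]


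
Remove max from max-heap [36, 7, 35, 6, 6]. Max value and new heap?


Max = 36
Replace root with last, heapify down
Resulting heap: [35, 7, 6, 6]


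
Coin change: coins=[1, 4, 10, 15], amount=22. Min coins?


dp[0]=0; dp[i]=1+min(dp[i-c] for c in coins)
...dp[17]=3, dp[18]=3, dp[19]=2, dp[20]=2, dp[21]=3, dp[22]=4
Minimum coins for 22 = 4


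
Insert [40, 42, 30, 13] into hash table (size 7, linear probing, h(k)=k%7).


Insertions: 40->slot 5; 42->slot 0; 30->slot 2; 13->slot 6
Table: [42, None, 30, None, None, 40, 13]


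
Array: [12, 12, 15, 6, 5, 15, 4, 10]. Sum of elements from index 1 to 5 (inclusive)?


Prefix sums: [0, 12, 24, 39, 45, 50, 65, 69, 79]
Sum[1..5] = prefix[6] - prefix[1] = 65 - 12 = 53


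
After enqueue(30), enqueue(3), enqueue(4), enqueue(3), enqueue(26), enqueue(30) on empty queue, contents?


enqueue(30) -> [30]
enqueue(3) -> [30, 3]
enqueue(4) -> [30, 3, 4]
enqueue(3) -> [30, 3, 4, 3]
enqueue(26) -> [30, 3, 4, 3, 26]
enqueue(30) -> [30, 3, 4, 3, 26, 30]
Final queue (front to back): [30, 3, 4, 3, 26, 30]


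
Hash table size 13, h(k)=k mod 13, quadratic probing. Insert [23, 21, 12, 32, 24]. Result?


Insertions: 23->slot 10; 21->slot 8; 12->slot 12; 32->slot 6; 24->slot 11
Table: [None, None, None, None, None, None, 32, None, 21, None, 23, 24, 12]


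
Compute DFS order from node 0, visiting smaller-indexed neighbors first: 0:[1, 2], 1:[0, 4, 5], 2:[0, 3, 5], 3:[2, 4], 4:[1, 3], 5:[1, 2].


DFS stack-based: start with [0]
Visit order: [0, 1, 4, 3, 2, 5]


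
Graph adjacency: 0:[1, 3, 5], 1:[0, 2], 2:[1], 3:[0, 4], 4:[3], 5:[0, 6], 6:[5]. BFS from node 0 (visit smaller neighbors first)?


BFS queue: start with [0]
Visit order: [0, 1, 3, 5, 2, 4, 6]


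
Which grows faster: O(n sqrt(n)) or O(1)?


constant grows slower than n^1.5
O(1) is asymptotically smaller; O(n sqrt(n)) grows faster


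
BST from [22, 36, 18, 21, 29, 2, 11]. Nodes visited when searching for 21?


BST root = 22
Search for 21: compare at each node
Path: [22, 18, 21]


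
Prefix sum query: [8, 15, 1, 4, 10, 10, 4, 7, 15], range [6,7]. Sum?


Prefix sums: [0, 8, 23, 24, 28, 38, 48, 52, 59, 74]
Sum[6..7] = prefix[8] - prefix[6] = 59 - 48 = 11


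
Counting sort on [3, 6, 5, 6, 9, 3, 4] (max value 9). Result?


Count array: [0, 0, 0, 2, 1, 1, 2, 0, 0, 1]
Reconstruct: [3, 3, 4, 5, 6, 6, 9]


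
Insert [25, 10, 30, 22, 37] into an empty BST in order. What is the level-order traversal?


Root = 25; build tree by BST insertion.
Level-Order traversal: [25, 10, 30, 22, 37]


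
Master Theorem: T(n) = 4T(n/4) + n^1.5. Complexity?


a=4, b=4, c=1.5. log_4(4)=1 < c=1.5. Case 3: O(n^c) = O(n^1.500)
Complexity: O(n^1.500)


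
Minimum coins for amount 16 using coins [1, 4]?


dp[0]=0; dp[i]=1+min(dp[i-c] for c in coins)
...dp[11]=5, dp[12]=3, dp[13]=4, dp[14]=5, dp[15]=6, dp[16]=4
Minimum coins for 16 = 4


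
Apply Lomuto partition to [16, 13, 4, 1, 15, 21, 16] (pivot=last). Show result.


Elements <= 16 go left of pivot.
Result: [16, 13, 4, 1, 15, 16, 21], pivot at index 5


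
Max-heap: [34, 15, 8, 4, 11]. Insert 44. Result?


Append 44: [34, 15, 8, 4, 11, 44]
Bubble up: swap idx 5(44) with idx 2(8); swap idx 2(44) with idx 0(34)
Result: [44, 15, 34, 4, 11, 8]


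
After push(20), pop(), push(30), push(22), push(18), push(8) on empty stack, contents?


push(20) -> [20]
pop() returns 20 -> []
push(30) -> [30]
push(22) -> [30, 22]
push(18) -> [30, 22, 18]
push(8) -> [30, 22, 18, 8]
Final stack (bottom to top): [30, 22, 18, 8]


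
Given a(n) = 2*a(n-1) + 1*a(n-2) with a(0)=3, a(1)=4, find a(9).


Build bottom-up:
...a(7)=886, a(8)=2139, a(9)=2*2139+1*886=5164


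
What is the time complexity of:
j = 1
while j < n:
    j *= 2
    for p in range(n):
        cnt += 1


Per nesting level: O(log n) * O(n) = O(n log n)
Complexity: O(n log n)


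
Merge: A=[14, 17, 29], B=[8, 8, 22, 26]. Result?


Compare heads, take smaller each step.
Merged: [8, 8, 14, 17, 22, 26, 29]


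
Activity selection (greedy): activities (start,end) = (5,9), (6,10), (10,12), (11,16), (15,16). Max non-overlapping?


Greedy: pick earliest-ending, then skip overlaps.
Selected (3 activities): [(5, 9), (10, 12), (15, 16)]


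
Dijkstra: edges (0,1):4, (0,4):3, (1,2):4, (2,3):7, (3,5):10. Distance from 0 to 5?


Dijkstra from 0:
Distances: {0: 0, 1: 4, 2: 8, 3: 15, 4: 3, 5: 25}
Shortest distance to 5 = 25, path = [0, 1, 2, 3, 5]


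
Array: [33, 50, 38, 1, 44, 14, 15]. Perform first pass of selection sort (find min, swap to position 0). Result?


After one pass: [1, 50, 38, 33, 44, 14, 15]


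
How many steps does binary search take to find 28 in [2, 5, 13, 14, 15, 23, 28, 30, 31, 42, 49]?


Search for 28:
[0,10] mid=5 arr[5]=23
[6,10] mid=8 arr[8]=31
[6,7] mid=6 arr[6]=28
Total: 3 comparisons


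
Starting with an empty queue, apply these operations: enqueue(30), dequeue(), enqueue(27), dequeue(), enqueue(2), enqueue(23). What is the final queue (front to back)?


enqueue(30) -> [30]
dequeue() returns 30 -> []
enqueue(27) -> [27]
dequeue() returns 27 -> []
enqueue(2) -> [2]
enqueue(23) -> [2, 23]
Final queue (front to back): [2, 23]


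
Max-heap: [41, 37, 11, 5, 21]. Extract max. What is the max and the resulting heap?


Max = 41
Replace root with last, heapify down
Resulting heap: [37, 21, 11, 5]


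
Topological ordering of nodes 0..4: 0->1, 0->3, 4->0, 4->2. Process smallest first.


Kahn's algorithm, process smallest node first
Order: [4, 0, 1, 2, 3]


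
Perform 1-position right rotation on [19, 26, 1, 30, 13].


Right rotate by 1: [13, 19, 26, 1, 30]


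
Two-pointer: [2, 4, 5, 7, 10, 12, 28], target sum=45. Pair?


Two pointers: lo=0, hi=6
No pair sums to 45


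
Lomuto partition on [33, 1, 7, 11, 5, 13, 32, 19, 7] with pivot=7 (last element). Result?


Elements <= 7 go left of pivot.
Result: [1, 7, 5, 7, 33, 13, 32, 19, 11], pivot at index 3


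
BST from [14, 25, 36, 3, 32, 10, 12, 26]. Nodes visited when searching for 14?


BST root = 14
Search for 14: compare at each node
Path: [14]


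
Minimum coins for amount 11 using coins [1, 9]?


dp[0]=0; dp[i]=1+min(dp[i-c] for c in coins)
...dp[6]=6, dp[7]=7, dp[8]=8, dp[9]=1, dp[10]=2, dp[11]=3
Minimum coins for 11 = 3


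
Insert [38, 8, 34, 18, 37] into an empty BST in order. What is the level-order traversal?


Root = 38; build tree by BST insertion.
Level-Order traversal: [38, 8, 34, 18, 37]


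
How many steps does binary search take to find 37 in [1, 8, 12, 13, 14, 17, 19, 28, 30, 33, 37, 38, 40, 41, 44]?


Search for 37:
[0,14] mid=7 arr[7]=28
[8,14] mid=11 arr[11]=38
[8,10] mid=9 arr[9]=33
[10,10] mid=10 arr[10]=37
Total: 4 comparisons


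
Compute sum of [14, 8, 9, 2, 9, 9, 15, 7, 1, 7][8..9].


Prefix sums: [0, 14, 22, 31, 33, 42, 51, 66, 73, 74, 81]
Sum[8..9] = prefix[10] - prefix[8] = 81 - 73 = 8


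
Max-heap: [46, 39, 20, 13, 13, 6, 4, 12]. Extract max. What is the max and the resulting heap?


Max = 46
Replace root with last, heapify down
Resulting heap: [39, 13, 20, 12, 13, 6, 4]


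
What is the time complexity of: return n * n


Analysis: constant-time operation, no loop
Complexity: O(1)


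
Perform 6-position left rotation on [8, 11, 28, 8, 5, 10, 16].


Left rotate by 6: [16, 8, 11, 28, 8, 5, 10]


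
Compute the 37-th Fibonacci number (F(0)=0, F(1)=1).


F(n)=F(n-1)+F(n-2)
...F(35)=9227465, F(36)=14930352, F(37)=24157817


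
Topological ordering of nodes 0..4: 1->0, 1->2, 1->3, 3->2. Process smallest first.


Kahn's algorithm, process smallest node first
Order: [1, 0, 3, 2, 4]


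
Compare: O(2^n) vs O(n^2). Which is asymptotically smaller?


quadratic grows slower than exponential
O(n^2) is asymptotically smaller; O(2^n) grows faster


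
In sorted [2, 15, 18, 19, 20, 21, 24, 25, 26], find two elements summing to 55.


Two pointers: lo=0, hi=8
No pair sums to 55


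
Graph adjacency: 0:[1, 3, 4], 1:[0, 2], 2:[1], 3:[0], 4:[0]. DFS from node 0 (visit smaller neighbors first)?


DFS stack-based: start with [0]
Visit order: [0, 1, 2, 3, 4]


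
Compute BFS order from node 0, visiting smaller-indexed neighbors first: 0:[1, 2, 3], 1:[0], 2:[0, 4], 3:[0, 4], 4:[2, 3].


BFS queue: start with [0]
Visit order: [0, 1, 2, 3, 4]


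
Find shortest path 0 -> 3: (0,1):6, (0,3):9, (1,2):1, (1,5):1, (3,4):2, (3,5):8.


Dijkstra from 0:
Distances: {0: 0, 1: 6, 2: 7, 3: 9, 4: 11, 5: 7}
Shortest distance to 3 = 9, path = [0, 3]


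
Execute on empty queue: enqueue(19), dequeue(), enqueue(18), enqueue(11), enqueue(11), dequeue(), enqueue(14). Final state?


enqueue(19) -> [19]
dequeue() returns 19 -> []
enqueue(18) -> [18]
enqueue(11) -> [18, 11]
enqueue(11) -> [18, 11, 11]
dequeue() returns 18 -> [11, 11]
enqueue(14) -> [11, 11, 14]
Final queue (front to back): [11, 11, 14]


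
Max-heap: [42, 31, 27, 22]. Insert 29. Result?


Append 29: [42, 31, 27, 22, 29]
Bubble up: no swaps needed
Result: [42, 31, 27, 22, 29]


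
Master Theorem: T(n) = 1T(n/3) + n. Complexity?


a=1, b=3, c=1. log_3(1)=0 < c=1. Case 3: O(n^c) = O(n)
Complexity: O(n)


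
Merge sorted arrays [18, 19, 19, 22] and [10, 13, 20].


Compare heads, take smaller each step.
Merged: [10, 13, 18, 19, 19, 20, 22]


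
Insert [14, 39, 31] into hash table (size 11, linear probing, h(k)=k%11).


Insertions: 14->slot 3; 39->slot 6; 31->slot 9
Table: [None, None, None, 14, None, None, 39, None, None, 31, None]


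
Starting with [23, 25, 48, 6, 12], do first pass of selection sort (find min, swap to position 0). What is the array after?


After one pass: [6, 25, 48, 23, 12]


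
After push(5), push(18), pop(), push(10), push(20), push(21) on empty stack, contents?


push(5) -> [5]
push(18) -> [5, 18]
pop() returns 18 -> [5]
push(10) -> [5, 10]
push(20) -> [5, 10, 20]
push(21) -> [5, 10, 20, 21]
Final stack (bottom to top): [5, 10, 20, 21]


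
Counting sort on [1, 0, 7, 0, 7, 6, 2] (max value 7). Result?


Count array: [2, 1, 1, 0, 0, 0, 1, 2]
Reconstruct: [0, 0, 1, 2, 6, 7, 7]


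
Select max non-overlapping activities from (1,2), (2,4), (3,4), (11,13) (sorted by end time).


Greedy: pick earliest-ending, then skip overlaps.
Selected (3 activities): [(1, 2), (2, 4), (11, 13)]


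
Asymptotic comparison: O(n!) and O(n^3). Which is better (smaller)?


cubic grows slower than factorial
O(n^3) is asymptotically smaller; O(n!) grows faster


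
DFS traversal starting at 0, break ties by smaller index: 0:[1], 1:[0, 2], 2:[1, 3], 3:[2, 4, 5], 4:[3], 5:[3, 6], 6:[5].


DFS stack-based: start with [0]
Visit order: [0, 1, 2, 3, 4, 5, 6]


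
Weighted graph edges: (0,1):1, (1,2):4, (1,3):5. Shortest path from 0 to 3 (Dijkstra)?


Dijkstra from 0:
Distances: {0: 0, 1: 1, 2: 5, 3: 6}
Shortest distance to 3 = 6, path = [0, 1, 3]


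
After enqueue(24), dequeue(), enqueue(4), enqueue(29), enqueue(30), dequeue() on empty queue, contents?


enqueue(24) -> [24]
dequeue() returns 24 -> []
enqueue(4) -> [4]
enqueue(29) -> [4, 29]
enqueue(30) -> [4, 29, 30]
dequeue() returns 4 -> [29, 30]
Final queue (front to back): [29, 30]


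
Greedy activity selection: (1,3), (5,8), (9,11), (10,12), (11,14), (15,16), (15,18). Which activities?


Greedy: pick earliest-ending, then skip overlaps.
Selected (5 activities): [(1, 3), (5, 8), (9, 11), (11, 14), (15, 16)]


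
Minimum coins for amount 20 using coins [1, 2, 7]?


dp[0]=0; dp[i]=1+min(dp[i-c] for c in coins)
...dp[15]=3, dp[16]=3, dp[17]=4, dp[18]=4, dp[19]=5, dp[20]=5
Minimum coins for 20 = 5


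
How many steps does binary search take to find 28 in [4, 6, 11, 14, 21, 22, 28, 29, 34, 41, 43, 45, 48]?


Search for 28:
[0,12] mid=6 arr[6]=28
Total: 1 comparisons


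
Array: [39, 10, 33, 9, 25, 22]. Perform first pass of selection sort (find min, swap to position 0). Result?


After one pass: [9, 10, 33, 39, 25, 22]


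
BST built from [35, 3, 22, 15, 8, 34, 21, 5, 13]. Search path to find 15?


BST root = 35
Search for 15: compare at each node
Path: [35, 3, 22, 15]


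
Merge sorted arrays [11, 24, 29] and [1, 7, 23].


Compare heads, take smaller each step.
Merged: [1, 7, 11, 23, 24, 29]


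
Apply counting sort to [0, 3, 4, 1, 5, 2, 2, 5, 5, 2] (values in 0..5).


Count array: [1, 1, 3, 1, 1, 3]
Reconstruct: [0, 1, 2, 2, 2, 3, 4, 5, 5, 5]


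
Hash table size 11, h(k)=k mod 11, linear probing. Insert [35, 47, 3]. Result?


Insertions: 35->slot 2; 47->slot 3; 3->slot 4
Table: [None, None, 35, 47, 3, None, None, None, None, None, None]


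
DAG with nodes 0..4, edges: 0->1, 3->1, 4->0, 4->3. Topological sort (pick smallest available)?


Kahn's algorithm, process smallest node first
Order: [2, 4, 0, 3, 1]


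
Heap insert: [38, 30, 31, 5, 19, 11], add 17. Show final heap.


Append 17: [38, 30, 31, 5, 19, 11, 17]
Bubble up: no swaps needed
Result: [38, 30, 31, 5, 19, 11, 17]


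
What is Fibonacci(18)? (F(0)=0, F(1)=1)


F(n)=F(n-1)+F(n-2)
...F(16)=987, F(17)=1597, F(18)=2584


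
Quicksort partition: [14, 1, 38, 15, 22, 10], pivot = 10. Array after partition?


Elements <= 10 go left of pivot.
Result: [1, 10, 38, 15, 22, 14], pivot at index 1


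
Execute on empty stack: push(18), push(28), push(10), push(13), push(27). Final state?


push(18) -> [18]
push(28) -> [18, 28]
push(10) -> [18, 28, 10]
push(13) -> [18, 28, 10, 13]
push(27) -> [18, 28, 10, 13, 27]
Final stack (bottom to top): [18, 28, 10, 13, 27]


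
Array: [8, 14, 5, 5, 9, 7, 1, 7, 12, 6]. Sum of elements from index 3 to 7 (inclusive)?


Prefix sums: [0, 8, 22, 27, 32, 41, 48, 49, 56, 68, 74]
Sum[3..7] = prefix[8] - prefix[3] = 56 - 27 = 29


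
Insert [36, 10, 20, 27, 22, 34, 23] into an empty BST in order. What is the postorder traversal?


Root = 36; build tree by BST insertion.
Postorder traversal: [23, 22, 34, 27, 20, 10, 36]


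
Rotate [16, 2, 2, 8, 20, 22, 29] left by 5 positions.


Left rotate by 5: [22, 29, 16, 2, 2, 8, 20]


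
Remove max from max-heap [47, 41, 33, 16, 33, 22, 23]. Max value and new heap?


Max = 47
Replace root with last, heapify down
Resulting heap: [41, 33, 33, 16, 23, 22]


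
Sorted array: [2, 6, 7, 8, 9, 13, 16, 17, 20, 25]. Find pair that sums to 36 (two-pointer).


Two pointers: lo=0, hi=9
Found pair: (16, 20) summing to 36


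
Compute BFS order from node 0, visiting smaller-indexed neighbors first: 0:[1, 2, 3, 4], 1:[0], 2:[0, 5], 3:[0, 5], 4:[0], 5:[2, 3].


BFS queue: start with [0]
Visit order: [0, 1, 2, 3, 4, 5]


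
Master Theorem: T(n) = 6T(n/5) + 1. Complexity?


a=6, b=5, c=0. log_5(6)=1.113 > c=0. Case 1: O(n^log_b(a)) = O(n^1.113)
Complexity: O(n^1.113)


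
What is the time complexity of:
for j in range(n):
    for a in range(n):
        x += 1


Per nesting level: O(n) * O(n) = O(n^2)
Complexity: O(n^2)


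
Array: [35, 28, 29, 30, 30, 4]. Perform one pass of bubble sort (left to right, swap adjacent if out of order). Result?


After one pass: [28, 29, 30, 30, 4, 35]


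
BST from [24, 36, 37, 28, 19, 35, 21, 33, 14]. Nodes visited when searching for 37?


BST root = 24
Search for 37: compare at each node
Path: [24, 36, 37]


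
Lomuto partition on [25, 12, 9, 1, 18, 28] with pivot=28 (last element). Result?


Elements <= 28 go left of pivot.
Result: [25, 12, 9, 1, 18, 28], pivot at index 5


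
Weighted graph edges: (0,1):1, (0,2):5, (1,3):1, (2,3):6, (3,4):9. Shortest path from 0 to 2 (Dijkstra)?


Dijkstra from 0:
Distances: {0: 0, 1: 1, 2: 5, 3: 2, 4: 11}
Shortest distance to 2 = 5, path = [0, 2]


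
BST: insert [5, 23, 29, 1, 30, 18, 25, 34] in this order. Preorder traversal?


Root = 5; build tree by BST insertion.
Preorder traversal: [5, 1, 23, 18, 29, 25, 30, 34]


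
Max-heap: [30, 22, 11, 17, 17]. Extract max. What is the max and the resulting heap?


Max = 30
Replace root with last, heapify down
Resulting heap: [22, 17, 11, 17]


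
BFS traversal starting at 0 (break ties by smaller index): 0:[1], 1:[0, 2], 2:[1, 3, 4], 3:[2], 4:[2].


BFS queue: start with [0]
Visit order: [0, 1, 2, 3, 4]


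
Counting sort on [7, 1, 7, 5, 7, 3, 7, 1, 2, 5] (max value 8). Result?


Count array: [0, 2, 1, 1, 0, 2, 0, 4, 0]
Reconstruct: [1, 1, 2, 3, 5, 5, 7, 7, 7, 7]


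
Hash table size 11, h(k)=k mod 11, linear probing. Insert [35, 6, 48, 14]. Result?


Insertions: 35->slot 2; 6->slot 6; 48->slot 4; 14->slot 3
Table: [None, None, 35, 14, 48, None, 6, None, None, None, None]


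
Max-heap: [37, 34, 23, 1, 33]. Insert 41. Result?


Append 41: [37, 34, 23, 1, 33, 41]
Bubble up: swap idx 5(41) with idx 2(23); swap idx 2(41) with idx 0(37)
Result: [41, 34, 37, 1, 33, 23]


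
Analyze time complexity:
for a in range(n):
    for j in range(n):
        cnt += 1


Per nesting level: O(n) * O(n) = O(n^2)
Complexity: O(n^2)


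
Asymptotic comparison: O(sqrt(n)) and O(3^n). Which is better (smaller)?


sublinear grows slower than exponential (base 3)
O(sqrt(n)) is asymptotically smaller; O(3^n) grows faster


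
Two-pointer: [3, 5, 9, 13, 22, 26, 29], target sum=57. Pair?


Two pointers: lo=0, hi=6
No pair sums to 57


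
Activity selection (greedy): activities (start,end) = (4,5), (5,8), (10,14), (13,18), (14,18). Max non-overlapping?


Greedy: pick earliest-ending, then skip overlaps.
Selected (4 activities): [(4, 5), (5, 8), (10, 14), (14, 18)]


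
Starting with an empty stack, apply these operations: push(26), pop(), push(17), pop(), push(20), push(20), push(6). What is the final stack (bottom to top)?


push(26) -> [26]
pop() returns 26 -> []
push(17) -> [17]
pop() returns 17 -> []
push(20) -> [20]
push(20) -> [20, 20]
push(6) -> [20, 20, 6]
Final stack (bottom to top): [20, 20, 6]


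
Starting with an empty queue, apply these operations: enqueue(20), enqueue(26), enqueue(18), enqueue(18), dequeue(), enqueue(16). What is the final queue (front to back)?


enqueue(20) -> [20]
enqueue(26) -> [20, 26]
enqueue(18) -> [20, 26, 18]
enqueue(18) -> [20, 26, 18, 18]
dequeue() returns 20 -> [26, 18, 18]
enqueue(16) -> [26, 18, 18, 16]
Final queue (front to back): [26, 18, 18, 16]


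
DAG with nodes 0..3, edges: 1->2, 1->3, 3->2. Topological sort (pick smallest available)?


Kahn's algorithm, process smallest node first
Order: [0, 1, 3, 2]


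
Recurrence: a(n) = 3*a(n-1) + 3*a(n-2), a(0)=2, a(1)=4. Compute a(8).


Build bottom-up:
...a(6)=3618, a(7)=13716, a(8)=3*13716+3*3618=52002


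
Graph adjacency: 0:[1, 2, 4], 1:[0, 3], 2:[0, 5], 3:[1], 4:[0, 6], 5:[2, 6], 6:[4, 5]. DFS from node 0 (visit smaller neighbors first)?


DFS stack-based: start with [0]
Visit order: [0, 1, 3, 2, 5, 6, 4]


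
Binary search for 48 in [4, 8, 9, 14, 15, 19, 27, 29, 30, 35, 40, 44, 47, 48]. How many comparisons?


Search for 48:
[0,13] mid=6 arr[6]=27
[7,13] mid=10 arr[10]=40
[11,13] mid=12 arr[12]=47
[13,13] mid=13 arr[13]=48
Total: 4 comparisons


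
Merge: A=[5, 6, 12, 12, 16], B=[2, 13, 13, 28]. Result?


Compare heads, take smaller each step.
Merged: [2, 5, 6, 12, 12, 13, 13, 16, 28]


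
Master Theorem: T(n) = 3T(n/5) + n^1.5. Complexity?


a=3, b=5, c=1.5. log_5(3)=0.683 < c=1.5. Case 3: O(n^c) = O(n^1.500)
Complexity: O(n^1.500)


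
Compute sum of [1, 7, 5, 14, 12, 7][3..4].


Prefix sums: [0, 1, 8, 13, 27, 39, 46]
Sum[3..4] = prefix[5] - prefix[3] = 39 - 13 = 26


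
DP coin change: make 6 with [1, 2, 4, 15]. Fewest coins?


dp[0]=0; dp[i]=1+min(dp[i-c] for c in coins)
...dp[1]=1, dp[2]=1, dp[3]=2, dp[4]=1, dp[5]=2, dp[6]=2
Minimum coins for 6 = 2


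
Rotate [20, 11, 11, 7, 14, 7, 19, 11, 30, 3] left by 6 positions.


Left rotate by 6: [19, 11, 30, 3, 20, 11, 11, 7, 14, 7]


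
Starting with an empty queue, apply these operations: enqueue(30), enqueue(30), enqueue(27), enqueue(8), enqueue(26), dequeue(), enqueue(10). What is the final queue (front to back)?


enqueue(30) -> [30]
enqueue(30) -> [30, 30]
enqueue(27) -> [30, 30, 27]
enqueue(8) -> [30, 30, 27, 8]
enqueue(26) -> [30, 30, 27, 8, 26]
dequeue() returns 30 -> [30, 27, 8, 26]
enqueue(10) -> [30, 27, 8, 26, 10]
Final queue (front to back): [30, 27, 8, 26, 10]


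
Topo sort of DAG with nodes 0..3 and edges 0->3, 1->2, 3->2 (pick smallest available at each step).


Kahn's algorithm, process smallest node first
Order: [0, 1, 3, 2]


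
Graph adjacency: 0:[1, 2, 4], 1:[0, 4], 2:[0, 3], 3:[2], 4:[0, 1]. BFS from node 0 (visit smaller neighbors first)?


BFS queue: start with [0]
Visit order: [0, 1, 2, 4, 3]


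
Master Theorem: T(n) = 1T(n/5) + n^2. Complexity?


a=1, b=5, c=2. log_5(1)=0 < c=2. Case 3: O(n^c) = O(n^2)
Complexity: O(n^2)


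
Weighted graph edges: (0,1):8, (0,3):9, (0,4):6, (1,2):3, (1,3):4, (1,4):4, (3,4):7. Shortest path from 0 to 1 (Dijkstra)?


Dijkstra from 0:
Distances: {0: 0, 1: 8, 2: 11, 3: 9, 4: 6}
Shortest distance to 1 = 8, path = [0, 1]


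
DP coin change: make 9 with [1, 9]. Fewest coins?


dp[0]=0; dp[i]=1+min(dp[i-c] for c in coins)
...dp[4]=4, dp[5]=5, dp[6]=6, dp[7]=7, dp[8]=8, dp[9]=1
Minimum coins for 9 = 1


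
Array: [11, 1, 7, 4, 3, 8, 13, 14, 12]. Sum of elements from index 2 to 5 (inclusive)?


Prefix sums: [0, 11, 12, 19, 23, 26, 34, 47, 61, 73]
Sum[2..5] = prefix[6] - prefix[2] = 34 - 12 = 22


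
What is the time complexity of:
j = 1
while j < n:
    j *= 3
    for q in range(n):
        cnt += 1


Per nesting level: O(log n) * O(n) = O(n log n)
Complexity: O(n log n)


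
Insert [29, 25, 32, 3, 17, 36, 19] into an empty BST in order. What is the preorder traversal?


Root = 29; build tree by BST insertion.
Preorder traversal: [29, 25, 3, 17, 19, 32, 36]


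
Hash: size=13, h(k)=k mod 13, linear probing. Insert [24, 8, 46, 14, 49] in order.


Insertions: 24->slot 11; 8->slot 8; 46->slot 7; 14->slot 1; 49->slot 10
Table: [None, 14, None, None, None, None, None, 46, 8, None, 49, 24, None]


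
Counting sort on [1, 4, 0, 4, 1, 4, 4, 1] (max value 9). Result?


Count array: [1, 3, 0, 0, 4, 0, 0, 0, 0, 0]
Reconstruct: [0, 1, 1, 1, 4, 4, 4, 4]


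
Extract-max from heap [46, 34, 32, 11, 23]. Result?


Max = 46
Replace root with last, heapify down
Resulting heap: [34, 23, 32, 11]


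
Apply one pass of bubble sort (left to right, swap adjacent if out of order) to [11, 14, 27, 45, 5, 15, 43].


After one pass: [11, 14, 27, 5, 15, 43, 45]


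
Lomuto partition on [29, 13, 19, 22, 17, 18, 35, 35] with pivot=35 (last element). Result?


Elements <= 35 go left of pivot.
Result: [29, 13, 19, 22, 17, 18, 35, 35], pivot at index 7


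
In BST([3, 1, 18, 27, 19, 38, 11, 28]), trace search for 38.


BST root = 3
Search for 38: compare at each node
Path: [3, 18, 27, 38]


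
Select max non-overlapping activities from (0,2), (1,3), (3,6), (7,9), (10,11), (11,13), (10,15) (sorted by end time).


Greedy: pick earliest-ending, then skip overlaps.
Selected (5 activities): [(0, 2), (3, 6), (7, 9), (10, 11), (11, 13)]


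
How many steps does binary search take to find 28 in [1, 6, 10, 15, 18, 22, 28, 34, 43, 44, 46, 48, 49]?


Search for 28:
[0,12] mid=6 arr[6]=28
Total: 1 comparisons


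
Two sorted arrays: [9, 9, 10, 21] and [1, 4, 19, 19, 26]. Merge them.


Compare heads, take smaller each step.
Merged: [1, 4, 9, 9, 10, 19, 19, 21, 26]


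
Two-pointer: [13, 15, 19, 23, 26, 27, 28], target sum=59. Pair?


Two pointers: lo=0, hi=6
No pair sums to 59


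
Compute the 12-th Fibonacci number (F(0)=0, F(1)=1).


F(n)=F(n-1)+F(n-2)
...F(10)=55, F(11)=89, F(12)=144


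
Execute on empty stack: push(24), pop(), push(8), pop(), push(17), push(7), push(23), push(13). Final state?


push(24) -> [24]
pop() returns 24 -> []
push(8) -> [8]
pop() returns 8 -> []
push(17) -> [17]
push(7) -> [17, 7]
push(23) -> [17, 7, 23]
push(13) -> [17, 7, 23, 13]
Final stack (bottom to top): [17, 7, 23, 13]
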